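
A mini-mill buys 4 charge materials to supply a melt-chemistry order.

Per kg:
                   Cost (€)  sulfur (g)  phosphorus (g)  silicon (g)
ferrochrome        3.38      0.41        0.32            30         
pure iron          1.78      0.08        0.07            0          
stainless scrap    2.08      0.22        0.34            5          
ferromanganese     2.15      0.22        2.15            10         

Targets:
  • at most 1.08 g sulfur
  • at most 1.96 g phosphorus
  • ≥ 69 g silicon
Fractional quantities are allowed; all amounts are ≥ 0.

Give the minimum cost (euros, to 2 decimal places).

Set it up as a linear program. Let x1 = kg of ferrochrome, x2 = kg of pure iron, x3 = kg of stainless scrap, x4 = kg of ferromanganese.
Minimise 3.38x1 + 1.78x2 + 2.08x3 + 2.15x4 s.t.:
  0.41x1 + 0.08x2 + 0.22x3 + 0.22x4 ≤ 1.08   (sulfur)
  0.32x1 + 0.07x2 + 0.34x3 + 2.15x4 ≤ 1.96   (phosphorus)
  30x1 + 5x3 + 10x4 ≥ 69   (silicon)
  x1, x2, x3, x4 ≥ 0.
The optimal basis is {ferrochrome}; pure iron, stainless scrap, ferromanganese drop out. There the silicon constraint is tight.
That vertex is x1 = 2.3.
Cost = 3.38·2.3 = 7.7740.

€7.77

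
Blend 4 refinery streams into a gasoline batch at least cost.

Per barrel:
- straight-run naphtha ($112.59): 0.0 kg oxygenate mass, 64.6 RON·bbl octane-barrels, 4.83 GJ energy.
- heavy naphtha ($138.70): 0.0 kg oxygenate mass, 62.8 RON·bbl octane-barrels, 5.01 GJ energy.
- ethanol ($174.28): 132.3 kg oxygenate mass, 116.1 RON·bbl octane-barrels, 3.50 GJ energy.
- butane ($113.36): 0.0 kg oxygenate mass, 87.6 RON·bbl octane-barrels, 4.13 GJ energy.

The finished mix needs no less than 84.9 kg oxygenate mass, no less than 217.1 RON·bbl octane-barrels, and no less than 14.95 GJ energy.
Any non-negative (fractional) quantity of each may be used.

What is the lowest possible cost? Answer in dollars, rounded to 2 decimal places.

Let x1 = barrels of straight-run naphtha, x2 = barrels of heavy naphtha, x3 = barrels of ethanol, x4 = barrels of butane.
Minimise 112.59x1 + 138.7x2 + 174.28x3 + 113.36x4 subject to:
  132.3x3 ≥ 84.9   (oxygenate mass)
  64.6x1 + 62.8x2 + 116.1x3 + 87.6x4 ≥ 217.1   (octane-barrels)
  4.83x1 + 5.01x2 + 3.5x3 + 4.13x4 ≥ 14.95   (energy)
  x1, x2, x3, x4 ≥ 0.
The minimum-cost mix takes nothing from heavy naphtha, butane — only straight-run naphtha, ethanol. The oxygenate mass and energy requirements are met with equality.
Solving gives x1 = 2.63022, x3 = 0.641723.
Hence cost = 112.59·2.63022 + 174.28·0.641723 = $407.9760.

$407.98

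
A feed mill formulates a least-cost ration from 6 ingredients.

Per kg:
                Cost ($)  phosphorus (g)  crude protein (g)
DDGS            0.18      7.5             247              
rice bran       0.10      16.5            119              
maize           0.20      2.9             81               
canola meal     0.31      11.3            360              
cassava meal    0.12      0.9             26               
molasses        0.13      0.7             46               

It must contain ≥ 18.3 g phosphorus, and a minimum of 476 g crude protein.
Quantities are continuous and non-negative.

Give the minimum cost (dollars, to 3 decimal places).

$0.351

Let x1 = kg of DDGS, x2 = kg of rice bran, x3 = kg of maize, x4 = kg of canola meal, x5 = kg of cassava meal, x6 = kg of molasses.
min 0.18x1 + 0.1x2 + 0.2x3 + 0.31x4 + 0.12x5 + 0.13x6 s.t.:
  7.5x1 + 16.5x2 + 2.9x3 + 11.3x4 + 0.9x5 + 0.7x6 ≥ 18.3   (phosphorus)
  247x1 + 119x2 + 81x3 + 360x4 + 26x5 + 46x6 ≥ 476   (crude protein)
  x1, x2, x3, x4, x5, x6 ≥ 0.
At the optimum only DDGS, rice bran are positive (maize, canola meal, cassava meal, molasses = 0). Binding constraints: phosphorus and crude protein.
Solving gives x1 = 1.783, x2 = 0.2985.
Cost = 0.18·1.783 + 0.1·0.2985 = 0.35079.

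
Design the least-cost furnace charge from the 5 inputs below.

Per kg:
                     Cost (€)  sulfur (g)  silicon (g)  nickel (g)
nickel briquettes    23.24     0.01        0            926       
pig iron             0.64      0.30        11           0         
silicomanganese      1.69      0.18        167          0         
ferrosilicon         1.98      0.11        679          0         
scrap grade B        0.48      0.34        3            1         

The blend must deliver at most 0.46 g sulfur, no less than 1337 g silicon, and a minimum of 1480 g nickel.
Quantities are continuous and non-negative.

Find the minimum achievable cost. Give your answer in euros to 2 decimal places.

€41.04

Treat it as an LP. Let x1 = kg of nickel briquettes, x2 = kg of pig iron, x3 = kg of silicomanganese, x4 = kg of ferrosilicon, x5 = kg of scrap grade B.
Minimize 23.24x1 + 0.64x2 + 1.69x3 + 1.98x4 + 0.48x5 subject to:
  0.01x1 + 0.3x2 + 0.18x3 + 0.11x4 + 0.34x5 ≤ 0.46   (sulfur)
  11x2 + 167x3 + 679x4 + 3x5 ≥ 1337   (silicon)
  926x1 + 1x5 ≥ 1480   (nickel)
  x1, x2, x3, x4, x5 ≥ 0.
The optimal basis is {nickel briquettes, ferrosilicon}; pig iron, silicomanganese, scrap grade B drop out. The silicon and nickel requirements are met with equality.
Solving gives x1 = 1.598, x4 = 1.969.
Hence cost = 23.24·1.598 + 1.98·1.969 = €41.0361.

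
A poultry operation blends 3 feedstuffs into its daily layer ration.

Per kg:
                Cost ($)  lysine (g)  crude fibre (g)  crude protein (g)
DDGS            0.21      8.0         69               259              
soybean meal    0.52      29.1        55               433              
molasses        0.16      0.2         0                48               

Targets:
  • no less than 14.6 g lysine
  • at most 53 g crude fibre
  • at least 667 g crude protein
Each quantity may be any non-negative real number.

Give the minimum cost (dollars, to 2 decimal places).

Let x1 = kg of DDGS, x2 = kg of soybean meal, x3 = kg of molasses.
min 0.21x1 + 0.52x2 + 0.16x3 subject to:
  8x1 + 29.1x2 + 0.2x3 ≥ 14.6   (lysine)
  69x1 + 55x2 ≤ 53   (crude fibre)
  259x1 + 433x2 + 48x3 ≥ 667   (crude protein)
  x1, x2, x3 ≥ 0.
The optimal basis is {soybean meal, molasses}; DDGS drops out. The crude fibre and crude protein requirements are met with equality.
That vertex is x2 = 0.9636, x3 = 5.203.
Cost = 0.52·0.9636 + 0.16·5.203 = 1.3336.

$1.33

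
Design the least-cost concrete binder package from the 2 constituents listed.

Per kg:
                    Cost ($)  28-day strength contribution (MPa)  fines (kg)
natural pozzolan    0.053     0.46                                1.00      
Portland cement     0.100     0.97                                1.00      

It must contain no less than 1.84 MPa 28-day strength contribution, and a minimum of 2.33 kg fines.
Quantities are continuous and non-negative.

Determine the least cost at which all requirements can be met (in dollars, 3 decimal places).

$0.194

Let x1 = kg of natural pozzolan, x2 = kg of Portland cement.
min 0.053x1 + 0.1x2 subject to:
  0.46x1 + 0.97x2 ≥ 1.84   (28-day strength contribution)
  1x1 + 1x2 ≥ 2.33   (fines)
  x1, x2 ≥ 0.
Both inputs are positive at the optimum. There the 28-day strength contribution and fines constraints are tight.
Optimal quantities: natural pozzolan = 0.8237 kg, Portland cement = 1.506 kg.
Cost = 0.053·0.8237 + 0.1·1.506 = 0.19426.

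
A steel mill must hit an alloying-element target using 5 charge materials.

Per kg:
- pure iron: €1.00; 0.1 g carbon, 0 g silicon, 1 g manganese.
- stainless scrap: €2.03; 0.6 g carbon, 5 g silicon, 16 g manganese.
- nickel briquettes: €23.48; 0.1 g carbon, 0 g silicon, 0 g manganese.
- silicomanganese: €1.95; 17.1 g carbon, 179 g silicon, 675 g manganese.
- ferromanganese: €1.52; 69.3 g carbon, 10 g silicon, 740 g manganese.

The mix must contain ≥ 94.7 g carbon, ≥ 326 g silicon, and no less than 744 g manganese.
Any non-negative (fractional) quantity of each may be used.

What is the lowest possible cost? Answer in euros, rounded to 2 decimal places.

This is a linear program. Let x1 = kg of pure iron, x2 = kg of stainless scrap, x3 = kg of nickel briquettes, x4 = kg of silicomanganese, x5 = kg of ferromanganese.
Minimize 1x1 + 2.03x2 + 23.48x3 + 1.95x4 + 1.52x5 subject to:
  0.1x1 + 0.6x2 + 0.1x3 + 17.1x4 + 69.3x5 ≥ 94.7   (carbon)
  5x2 + 179x4 + 10x5 ≥ 326   (silicon)
  1x1 + 16x2 + 675x4 + 740x5 ≥ 744   (manganese)
  x1, x2, x3, x4, x5 ≥ 0.
At the optimum only silicomanganese, ferromanganese are positive (pure iron, stainless scrap, nickel briquettes = 0). There the carbon and silicon constraints are tight.
That vertex is x4 = 1.769, x5 = 0.9299.
Cost = 1.95·1.769 + 1.52·0.9299 = 4.8630.

€4.86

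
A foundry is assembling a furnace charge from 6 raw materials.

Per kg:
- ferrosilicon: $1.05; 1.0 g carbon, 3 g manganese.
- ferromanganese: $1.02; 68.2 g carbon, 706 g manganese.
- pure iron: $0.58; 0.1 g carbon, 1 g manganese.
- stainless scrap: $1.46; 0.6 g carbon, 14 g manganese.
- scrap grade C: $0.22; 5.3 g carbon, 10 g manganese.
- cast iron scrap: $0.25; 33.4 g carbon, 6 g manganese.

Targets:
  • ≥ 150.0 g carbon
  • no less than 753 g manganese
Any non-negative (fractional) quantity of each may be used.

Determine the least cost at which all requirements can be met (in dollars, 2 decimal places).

This is a linear program. Let x1 = kg of ferrosilicon, x2 = kg of ferromanganese, x3 = kg of pure iron, x4 = kg of stainless scrap, x5 = kg of scrap grade C, x6 = kg of cast iron scrap.
min 1.05x1 + 1.02x2 + 0.58x3 + 1.46x4 + 0.22x5 + 0.25x6 with:
  1x1 + 68.2x2 + 0.1x3 + 0.6x4 + 5.3x5 + 33.4x6 ≥ 150   (carbon)
  3x1 + 706x2 + 1x3 + 14x4 + 10x5 + 6x6 ≥ 753   (manganese)
  x1, x2, x3, x4, x5, x6 ≥ 0.
At the optimum only ferromanganese, cast iron scrap are positive (ferrosilicon, pure iron, stainless scrap, scrap grade C = 0). There the carbon and manganese constraints are tight.
So ferromanganese = 1.047 kg, cast iron scrap = 2.354 kg.
Total cost: 1.02·1.047 + 0.25·2.354 = 1.6564.

$1.66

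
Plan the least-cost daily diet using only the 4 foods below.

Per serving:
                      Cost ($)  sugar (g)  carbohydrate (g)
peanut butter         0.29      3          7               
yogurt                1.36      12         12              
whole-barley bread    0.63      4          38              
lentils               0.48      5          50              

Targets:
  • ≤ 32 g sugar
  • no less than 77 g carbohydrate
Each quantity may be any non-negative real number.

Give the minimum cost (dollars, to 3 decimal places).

Let x1 = servings of peanut butter, x2 = servings of yogurt, x3 = servings of whole-barley bread, x4 = servings of lentils.
min 0.29x1 + 1.36x2 + 0.63x3 + 0.48x4 s.t.:
  3x1 + 12x2 + 4x3 + 5x4 ≤ 32   (sugar)
  7x1 + 12x2 + 38x3 + 50x4 ≥ 77   (carbohydrate)
  x1, x2, x3, x4 ≥ 0.
At the optimum only lentils is positive (peanut butter, yogurt, whole-barley bread = 0). There the carbohydrate constraint is tight.
Optimal quantities: lentils = 1.54 servings.
Objective = 0.48·1.54 = 0.73920.

$0.739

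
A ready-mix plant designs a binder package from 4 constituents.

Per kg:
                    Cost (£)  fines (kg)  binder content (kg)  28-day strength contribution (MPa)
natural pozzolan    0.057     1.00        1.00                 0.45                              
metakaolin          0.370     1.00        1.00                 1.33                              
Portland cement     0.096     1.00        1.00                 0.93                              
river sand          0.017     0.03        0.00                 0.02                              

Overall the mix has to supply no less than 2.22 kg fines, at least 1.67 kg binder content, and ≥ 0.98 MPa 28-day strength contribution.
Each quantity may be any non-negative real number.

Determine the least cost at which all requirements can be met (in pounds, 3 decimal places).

Set it up as a linear program. Let x1 = kg of natural pozzolan, x2 = kg of metakaolin, x3 = kg of Portland cement, x4 = kg of river sand.
min 0.057x1 + 0.37x2 + 0.096x3 + 0.017x4 with:
  1x1 + 1x2 + 1x3 + 0.03x4 ≥ 2.22   (fines)
  1x1 + 1x2 + 1x3 ≥ 1.67   (binder content)
  0.45x1 + 1.33x2 + 0.93x3 + 0.02x4 ≥ 0.98   (28-day strength contribution)
  x1, x2, x3, x4 ≥ 0.
The optimal basis is {natural pozzolan}; metakaolin, Portland cement, river sand drop out. The fines requirement is met with equality.
Solving gives x1 = 2.22.
Objective = 0.057·2.22 = 0.12654.

£0.127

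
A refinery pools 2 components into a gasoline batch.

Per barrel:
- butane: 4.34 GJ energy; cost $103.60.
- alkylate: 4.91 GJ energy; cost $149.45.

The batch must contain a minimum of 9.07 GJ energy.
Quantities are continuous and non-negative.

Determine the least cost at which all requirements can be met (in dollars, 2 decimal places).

$216.51

Set it up as a linear program. Let x1 = barrels of butane, x2 = barrels of alkylate.
Minimize 103.6x1 + 149.45x2 s.t.:
  4.34x1 + 4.91x2 ≥ 9.07   (energy)
  x1, x2 ≥ 0.
The minimum-cost mix takes nothing from alkylate — only butane. The energy requirement is met with equality.
That vertex is x1 = 2.0899.
Hence cost = 103.6·2.0899 = $216.5136.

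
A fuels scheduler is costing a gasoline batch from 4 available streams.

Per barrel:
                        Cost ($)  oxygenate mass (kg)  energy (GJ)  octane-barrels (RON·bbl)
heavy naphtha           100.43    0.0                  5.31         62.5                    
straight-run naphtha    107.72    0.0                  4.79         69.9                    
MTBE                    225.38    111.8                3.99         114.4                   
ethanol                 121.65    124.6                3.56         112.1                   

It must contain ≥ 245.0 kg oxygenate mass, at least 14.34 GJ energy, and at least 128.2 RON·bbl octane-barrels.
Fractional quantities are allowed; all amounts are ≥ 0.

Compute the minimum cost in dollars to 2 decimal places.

Let x1 = barrels of heavy naphtha, x2 = barrels of straight-run naphtha, x3 = barrels of MTBE, x4 = barrels of ethanol.
Minimise 100.43x1 + 107.72x2 + 225.38x3 + 121.65x4 s.t.:
  111.8x3 + 124.6x4 ≥ 245   (oxygenate mass)
  5.31x1 + 4.79x2 + 3.99x3 + 3.56x4 ≥ 14.34   (energy)
  62.5x1 + 69.9x2 + 114.4x3 + 112.1x4 ≥ 128.2   (octane-barrels)
  x1, x2, x3, x4 ≥ 0.
The optimal basis is {heavy naphtha, ethanol}; straight-run naphtha, MTBE drop out. The oxygenate mass and energy requirements are met with equality.
So heavy naphtha = 1.3823 barrels, ethanol = 1.9663 barrels.
Cost = 100.43·1.3823 + 121.65·1.9663 = 378.0248.

$378.02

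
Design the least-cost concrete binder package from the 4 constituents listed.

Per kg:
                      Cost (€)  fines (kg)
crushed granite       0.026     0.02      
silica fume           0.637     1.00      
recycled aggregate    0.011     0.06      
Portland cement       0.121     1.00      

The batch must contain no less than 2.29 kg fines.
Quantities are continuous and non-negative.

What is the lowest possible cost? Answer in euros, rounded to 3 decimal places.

€0.277

Let x1 = kg of crushed granite, x2 = kg of silica fume, x3 = kg of recycled aggregate, x4 = kg of Portland cement.
Minimise 0.026x1 + 0.637x2 + 0.011x3 + 0.121x4 with:
  0.02x1 + 1x2 + 0.06x3 + 1x4 ≥ 2.29   (fines)
  x1, x2, x3, x4 ≥ 0.
The cheapest feasible vertex uses only Portland cement; crushed granite, silica fume, recycled aggregate are not used. The fines requirement is met with equality.
Solving gives x4 = 2.29.
Total cost: 0.121·2.29 = 0.27709.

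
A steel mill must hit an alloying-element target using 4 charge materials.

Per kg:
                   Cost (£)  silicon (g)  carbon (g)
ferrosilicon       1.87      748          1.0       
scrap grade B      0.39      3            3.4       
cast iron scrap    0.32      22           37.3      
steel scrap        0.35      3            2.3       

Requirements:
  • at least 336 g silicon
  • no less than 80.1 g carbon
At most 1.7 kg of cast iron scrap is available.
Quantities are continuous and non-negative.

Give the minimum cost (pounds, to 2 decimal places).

Set it up as a linear program. Let x1 = kg of ferrosilicon, x2 = kg of scrap grade B, x3 = kg of cast iron scrap, x4 = kg of steel scrap.
Minimize 1.87x1 + 0.39x2 + 0.32x3 + 0.35x4 subject to:
  748x1 + 3x2 + 22x3 + 3x4 ≥ 336   (silicon)
  1x1 + 3.4x2 + 37.3x3 + 2.3x4 ≥ 80.1   (carbon)
  x3 ≤ 1.7
  x1, x2, x3, x4 ≥ 0.
At the optimum only ferrosilicon, scrap grade B, cast iron scrap are positive (steel scrap = 0). Binding constraints: silicon, carbon, the cast iron scrap cap.
So ferrosilicon = 0.38 kg, scrap grade B = 4.797 kg, cast iron scrap = 1.7 kg.
Hence cost = 1.87·0.38 + 0.39·4.797 + 0.32·1.7 = £3.1254.

£3.13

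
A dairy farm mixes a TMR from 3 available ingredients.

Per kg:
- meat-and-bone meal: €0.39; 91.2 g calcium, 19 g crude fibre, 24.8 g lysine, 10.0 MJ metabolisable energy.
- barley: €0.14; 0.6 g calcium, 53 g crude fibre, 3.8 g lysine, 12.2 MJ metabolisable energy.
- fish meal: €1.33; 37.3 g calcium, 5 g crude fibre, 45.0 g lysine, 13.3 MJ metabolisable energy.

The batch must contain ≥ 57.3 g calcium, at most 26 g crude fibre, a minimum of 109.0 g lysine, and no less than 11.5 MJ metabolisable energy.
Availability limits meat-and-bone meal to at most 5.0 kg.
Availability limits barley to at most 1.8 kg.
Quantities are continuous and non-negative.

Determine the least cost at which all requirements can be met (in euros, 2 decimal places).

€2.93

This is a linear program. Let x1 = kg of meat-and-bone meal, x2 = kg of barley, x3 = kg of fish meal.
Minimize 0.39x1 + 0.14x2 + 1.33x3 s.t.:
  91.2x1 + 0.6x2 + 37.3x3 ≥ 57.3   (calcium)
  19x1 + 53x2 + 5x3 ≤ 26   (crude fibre)
  24.8x1 + 3.8x2 + 45x3 ≥ 109   (lysine)
  10x1 + 12.2x2 + 13.3x3 ≥ 11.5   (metabolisable energy)
  x1 ≤ 5
  x2 ≤ 1.8
  x1, x2, x3 ≥ 0.
At the optimum only meat-and-bone meal, fish meal are positive (barley = 0). Binding constraints: crude fibre and lysine.
That vertex is x1 = 0.855, x3 = 1.951.
Cost = 0.39·0.855 + 1.33·1.951 = 2.9283.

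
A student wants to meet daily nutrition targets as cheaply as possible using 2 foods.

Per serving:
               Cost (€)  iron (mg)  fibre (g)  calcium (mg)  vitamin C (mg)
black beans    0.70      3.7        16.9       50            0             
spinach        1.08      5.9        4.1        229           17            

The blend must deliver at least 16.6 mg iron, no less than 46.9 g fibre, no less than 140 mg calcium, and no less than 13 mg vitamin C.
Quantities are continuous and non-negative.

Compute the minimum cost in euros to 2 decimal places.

Treat it as an LP. Let x1 = servings of black beans, x2 = servings of spinach.
Minimize 0.7x1 + 1.08x2 with:
  3.7x1 + 5.9x2 ≥ 16.6   (iron)
  16.9x1 + 4.1x2 ≥ 46.9   (fibre)
  50x1 + 229x2 ≥ 140   (calcium)
  17x2 ≥ 13   (vitamin C)
  x1, x2 ≥ 0.
Both inputs are positive at the optimum. Binding constraints: iron and fibre.
So black beans = 2.468 servings, spinach = 1.266 servings.
Total cost: 0.7·2.468 + 1.08·1.266 = 3.0949.

€3.09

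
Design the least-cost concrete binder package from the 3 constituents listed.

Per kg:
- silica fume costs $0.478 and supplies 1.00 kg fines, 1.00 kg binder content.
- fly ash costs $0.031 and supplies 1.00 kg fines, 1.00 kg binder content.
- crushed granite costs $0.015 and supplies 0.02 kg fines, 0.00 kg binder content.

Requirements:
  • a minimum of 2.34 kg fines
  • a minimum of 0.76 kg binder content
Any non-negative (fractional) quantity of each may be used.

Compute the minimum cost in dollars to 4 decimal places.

Treat it as an LP. Let x1 = kg of silica fume, x2 = kg of fly ash, x3 = kg of crushed granite.
min 0.478x1 + 0.031x2 + 0.015x3 s.t.:
  1x1 + 1x2 + 0.02x3 ≥ 2.34   (fines)
  1x1 + 1x2 ≥ 0.76   (binder content)
  x1, x2, x3 ≥ 0.
The optimal basis is {fly ash}; silica fume, crushed granite drop out. There the fines constraint is tight.
Optimal quantities: fly ash = 2.34 kg.
Total cost: 0.031·2.34 = 0.072540.

$0.0725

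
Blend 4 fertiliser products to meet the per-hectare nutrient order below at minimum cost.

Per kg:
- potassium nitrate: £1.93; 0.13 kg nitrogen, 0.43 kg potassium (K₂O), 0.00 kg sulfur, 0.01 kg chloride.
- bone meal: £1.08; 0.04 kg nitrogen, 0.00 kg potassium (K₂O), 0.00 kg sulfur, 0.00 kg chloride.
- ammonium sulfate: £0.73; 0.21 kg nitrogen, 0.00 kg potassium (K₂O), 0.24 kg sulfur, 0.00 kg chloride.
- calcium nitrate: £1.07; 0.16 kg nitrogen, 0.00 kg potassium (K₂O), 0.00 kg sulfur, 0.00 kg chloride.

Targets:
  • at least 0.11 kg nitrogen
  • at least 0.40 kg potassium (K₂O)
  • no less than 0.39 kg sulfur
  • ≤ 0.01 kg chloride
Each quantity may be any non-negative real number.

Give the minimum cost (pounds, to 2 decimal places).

£2.98

Let x1 = kg of potassium nitrate, x2 = kg of bone meal, x3 = kg of ammonium sulfate, x4 = kg of calcium nitrate.
Minimise 1.93x1 + 1.08x2 + 0.73x3 + 1.07x4 with:
  0.13x1 + 0.04x2 + 0.21x3 + 0.16x4 ≥ 0.11   (nitrogen)
  0.43x1 ≥ 0.4   (potassium (K₂O))
  0.24x3 ≥ 0.39   (sulfur)
  0.01x1 ≤ 0.01   (chloride)
  x1, x2, x3, x4 ≥ 0.
At the optimum only potassium nitrate, ammonium sulfate are positive (bone meal, calcium nitrate = 0). Binding constraints: potassium (K₂O) and sulfur.
So potassium nitrate = 0.9302 kg, ammonium sulfate = 1.625 kg.
Hence cost = 1.93·0.9302 + 0.73·1.625 = £2.9815.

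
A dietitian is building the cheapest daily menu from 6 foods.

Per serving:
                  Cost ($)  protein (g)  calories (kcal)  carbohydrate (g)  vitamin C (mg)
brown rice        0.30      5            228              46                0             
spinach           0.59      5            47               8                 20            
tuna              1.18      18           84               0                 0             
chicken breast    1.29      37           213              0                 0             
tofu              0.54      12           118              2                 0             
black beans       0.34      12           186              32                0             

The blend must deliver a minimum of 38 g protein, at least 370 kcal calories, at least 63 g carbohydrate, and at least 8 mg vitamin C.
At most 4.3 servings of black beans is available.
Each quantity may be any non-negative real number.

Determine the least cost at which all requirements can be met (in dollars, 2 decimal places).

$1.26

Let x1 = servings of brown rice, x2 = servings of spinach, x3 = servings of tuna, x4 = servings of chicken breast, x5 = servings of tofu, x6 = servings of black beans.
Minimize 0.3x1 + 0.59x2 + 1.18x3 + 1.29x4 + 0.54x5 + 0.34x6 subject to:
  5x1 + 5x2 + 18x3 + 37x4 + 12x5 + 12x6 ≥ 38   (protein)
  228x1 + 47x2 + 84x3 + 213x4 + 118x5 + 186x6 ≥ 370   (calories)
  46x1 + 8x2 + 2x5 + 32x6 ≥ 63   (carbohydrate)
  20x2 ≥ 8   (vitamin C)
  x6 ≤ 4.3
  x1, x2, x3, x4, x5, x6 ≥ 0.
The cheapest feasible vertex uses only spinach, black beans; brown rice, tuna, chicken breast, tofu are not used. Binding constraints: protein and vitamin C.
That vertex is x2 = 0.4, x6 = 3.
Hence cost = 0.59·0.4 + 0.34·3 = $1.2560.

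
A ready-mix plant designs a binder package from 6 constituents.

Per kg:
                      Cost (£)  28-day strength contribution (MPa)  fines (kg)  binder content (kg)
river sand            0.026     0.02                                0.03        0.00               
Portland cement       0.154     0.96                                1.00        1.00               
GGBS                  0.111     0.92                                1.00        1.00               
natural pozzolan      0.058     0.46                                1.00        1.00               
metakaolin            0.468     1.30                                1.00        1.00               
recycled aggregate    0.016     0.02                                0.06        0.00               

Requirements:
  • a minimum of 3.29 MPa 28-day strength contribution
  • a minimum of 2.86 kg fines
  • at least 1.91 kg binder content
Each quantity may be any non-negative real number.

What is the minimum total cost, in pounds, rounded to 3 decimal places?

This is a linear program. Let x1 = kg of river sand, x2 = kg of Portland cement, x3 = kg of GGBS, x4 = kg of natural pozzolan, x5 = kg of metakaolin, x6 = kg of recycled aggregate.
Minimise 0.026x1 + 0.154x2 + 0.111x3 + 0.058x4 + 0.468x5 + 0.016x6 with:
  0.02x1 + 0.96x2 + 0.92x3 + 0.46x4 + 1.3x5 + 0.02x6 ≥ 3.29   (28-day strength contribution)
  0.03x1 + 1x2 + 1x3 + 1x4 + 1x5 + 0.06x6 ≥ 2.86   (fines)
  1x2 + 1x3 + 1x4 + 1x5 ≥ 1.91   (binder content)
  x1, x2, x3, x4, x5, x6 ≥ 0.
The optimal basis is {GGBS}; river sand, Portland cement, natural pozzolan, metakaolin, recycled aggregate drop out. Binding constraint: 28-day strength contribution.
That vertex is x3 = 3.576.
Objective = 0.111·3.576 = 0.39694.

£0.397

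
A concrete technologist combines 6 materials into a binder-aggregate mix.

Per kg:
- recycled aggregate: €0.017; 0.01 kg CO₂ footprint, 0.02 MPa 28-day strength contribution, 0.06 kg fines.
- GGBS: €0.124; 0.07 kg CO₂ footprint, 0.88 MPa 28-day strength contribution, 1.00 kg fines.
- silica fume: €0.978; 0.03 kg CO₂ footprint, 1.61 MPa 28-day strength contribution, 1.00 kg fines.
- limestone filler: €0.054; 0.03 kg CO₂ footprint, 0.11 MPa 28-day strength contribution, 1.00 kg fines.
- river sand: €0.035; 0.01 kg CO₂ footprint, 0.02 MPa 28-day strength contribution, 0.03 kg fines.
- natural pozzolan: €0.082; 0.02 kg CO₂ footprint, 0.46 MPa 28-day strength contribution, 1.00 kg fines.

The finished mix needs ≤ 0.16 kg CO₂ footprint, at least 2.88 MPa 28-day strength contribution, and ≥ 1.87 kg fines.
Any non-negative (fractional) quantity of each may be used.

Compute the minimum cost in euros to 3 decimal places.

€0.477

This is a linear program. Let x1 = kg of recycled aggregate, x2 = kg of GGBS, x3 = kg of silica fume, x4 = kg of limestone filler, x5 = kg of river sand, x6 = kg of natural pozzolan.
Minimise 0.017x1 + 0.124x2 + 0.978x3 + 0.054x4 + 0.035x5 + 0.082x6 subject to:
  0.01x1 + 0.07x2 + 0.03x3 + 0.03x4 + 0.01x5 + 0.02x6 ≤ 0.16   (CO₂ footprint)
  0.02x1 + 0.88x2 + 1.61x3 + 0.11x4 + 0.02x5 + 0.46x6 ≥ 2.88   (28-day strength contribution)
  0.06x1 + 1x2 + 1x3 + 1x4 + 0.03x5 + 1x6 ≥ 1.87   (fines)
  x1, x2, x3, x4, x5, x6 ≥ 0.
At the optimum only GGBS, natural pozzolan are positive (recycled aggregate, silica fume, limestone filler, river sand = 0). The CO₂ footprint and 28-day strength contribution requirements are met with equality.
Solving gives x2 = 1.096, x6 = 4.164.
Total cost: 0.124·1.096 + 0.082·4.164 = 0.47735.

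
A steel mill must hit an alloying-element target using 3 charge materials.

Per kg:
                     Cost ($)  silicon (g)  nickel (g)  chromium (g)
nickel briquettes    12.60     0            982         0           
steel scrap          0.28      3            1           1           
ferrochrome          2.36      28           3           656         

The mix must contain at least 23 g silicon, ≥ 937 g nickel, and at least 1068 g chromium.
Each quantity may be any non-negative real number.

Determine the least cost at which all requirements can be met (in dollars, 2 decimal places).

This is a linear program. Let x1 = kg of nickel briquettes, x2 = kg of steel scrap, x3 = kg of ferrochrome.
Minimize 12.6x1 + 0.28x2 + 2.36x3 s.t.:
  3x2 + 28x3 ≥ 23   (silicon)
  982x1 + 1x2 + 3x3 ≥ 937   (nickel)
  1x2 + 656x3 ≥ 1068   (chromium)
  x1, x2, x3 ≥ 0.
The minimum-cost mix takes nothing from steel scrap — only nickel briquettes, ferrochrome. Binding constraints: nickel and chromium.
That vertex is x1 = 0.9492, x3 = 1.628.
Hence cost = 12.6·0.9492 + 2.36·1.628 = $15.8020.

$15.80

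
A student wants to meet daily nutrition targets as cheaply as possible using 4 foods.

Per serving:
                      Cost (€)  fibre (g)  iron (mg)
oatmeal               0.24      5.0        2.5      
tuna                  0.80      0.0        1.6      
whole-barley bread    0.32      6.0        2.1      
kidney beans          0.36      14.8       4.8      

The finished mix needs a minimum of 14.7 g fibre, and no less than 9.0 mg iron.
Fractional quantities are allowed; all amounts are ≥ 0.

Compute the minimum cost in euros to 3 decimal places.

€0.675

Set it up as a linear program. Let x1 = servings of oatmeal, x2 = servings of tuna, x3 = servings of whole-barley bread, x4 = servings of kidney beans.
Minimize 0.24x1 + 0.8x2 + 0.32x3 + 0.36x4 with:
  5x1 + 6x3 + 14.8x4 ≥ 14.7   (fibre)
  2.5x1 + 1.6x2 + 2.1x3 + 4.8x4 ≥ 9   (iron)
  x1, x2, x3, x4 ≥ 0.
The cheapest feasible vertex uses only kidney beans; oatmeal, tuna, whole-barley bread are not used. The iron requirement is met with equality.
So kidney beans = 1.875 servings.
Hence cost = 0.36·1.875 = €0.67500.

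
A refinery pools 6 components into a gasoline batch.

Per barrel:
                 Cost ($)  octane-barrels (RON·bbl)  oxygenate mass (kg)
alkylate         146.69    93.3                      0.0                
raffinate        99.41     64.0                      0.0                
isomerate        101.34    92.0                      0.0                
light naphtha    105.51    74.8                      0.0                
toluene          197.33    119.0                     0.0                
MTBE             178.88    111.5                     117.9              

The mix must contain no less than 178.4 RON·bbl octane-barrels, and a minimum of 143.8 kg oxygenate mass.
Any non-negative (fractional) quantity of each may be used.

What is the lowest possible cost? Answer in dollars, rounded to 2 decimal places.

$264.89

Treat it as an LP. Let x1 = barrels of alkylate, x2 = barrels of raffinate, x3 = barrels of isomerate, x4 = barrels of light naphtha, x5 = barrels of toluene, x6 = barrels of MTBE.
Minimize 146.69x1 + 99.41x2 + 101.34x3 + 105.51x4 + 197.33x5 + 178.88x6 subject to:
  93.3x1 + 64x2 + 92x3 + 74.8x4 + 119x5 + 111.5x6 ≥ 178.4   (octane-barrels)
  117.9x6 ≥ 143.8   (oxygenate mass)
  x1, x2, x3, x4, x5, x6 ≥ 0.
The minimum-cost mix takes nothing from alkylate, raffinate, light naphtha, toluene — only isomerate, MTBE. There the octane-barrels and oxygenate mass constraints are tight.
Solving gives x3 = 0.46093, x6 = 1.2197.
Objective = 101.34·0.46093 + 178.88·1.2197 = 264.8906.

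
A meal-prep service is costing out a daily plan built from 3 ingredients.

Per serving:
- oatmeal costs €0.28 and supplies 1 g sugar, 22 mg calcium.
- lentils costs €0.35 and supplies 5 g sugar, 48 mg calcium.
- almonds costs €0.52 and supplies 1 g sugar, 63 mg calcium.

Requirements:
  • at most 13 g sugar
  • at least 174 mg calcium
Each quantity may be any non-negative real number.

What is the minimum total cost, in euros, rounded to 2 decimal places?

€1.32

Let x1 = servings of oatmeal, x2 = servings of lentils, x3 = servings of almonds.
Minimize 0.28x1 + 0.35x2 + 0.52x3 subject to:
  1x1 + 5x2 + 1x3 ≤ 13   (sugar)
  22x1 + 48x2 + 63x3 ≥ 174   (calcium)
  x1, x2, x3 ≥ 0.
The cheapest feasible vertex uses only lentils, almonds; oatmeal is not used. The sugar and calcium requirements are met with equality.
That vertex is x2 = 2.416, x3 = 0.9213.
Total cost: 0.35·2.416 + 0.52·0.9213 = 1.3247.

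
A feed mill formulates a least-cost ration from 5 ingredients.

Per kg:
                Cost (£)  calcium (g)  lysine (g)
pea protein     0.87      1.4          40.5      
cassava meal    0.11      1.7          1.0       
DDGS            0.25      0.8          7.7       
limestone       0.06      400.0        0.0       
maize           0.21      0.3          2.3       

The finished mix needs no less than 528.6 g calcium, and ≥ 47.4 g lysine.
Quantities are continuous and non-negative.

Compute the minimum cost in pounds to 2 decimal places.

Treat it as an LP. Let x1 = kg of pea protein, x2 = kg of cassava meal, x3 = kg of DDGS, x4 = kg of limestone, x5 = kg of maize.
Minimize 0.87x1 + 0.11x2 + 0.25x3 + 0.06x4 + 0.21x5 s.t.:
  1.4x1 + 1.7x2 + 0.8x3 + 400x4 + 0.3x5 ≥ 528.6   (calcium)
  40.5x1 + 1x2 + 7.7x3 + 2.3x5 ≥ 47.4   (lysine)
  x1, x2, x3, x4, x5 ≥ 0.
At the optimum only pea protein, limestone are positive (cassava meal, DDGS, maize = 0). There the calcium and lysine constraints are tight.
So pea protein = 1.17 kg, limestone = 1.317 kg.
Cost = 0.87·1.17 + 0.06·1.317 = 1.0969.

£1.10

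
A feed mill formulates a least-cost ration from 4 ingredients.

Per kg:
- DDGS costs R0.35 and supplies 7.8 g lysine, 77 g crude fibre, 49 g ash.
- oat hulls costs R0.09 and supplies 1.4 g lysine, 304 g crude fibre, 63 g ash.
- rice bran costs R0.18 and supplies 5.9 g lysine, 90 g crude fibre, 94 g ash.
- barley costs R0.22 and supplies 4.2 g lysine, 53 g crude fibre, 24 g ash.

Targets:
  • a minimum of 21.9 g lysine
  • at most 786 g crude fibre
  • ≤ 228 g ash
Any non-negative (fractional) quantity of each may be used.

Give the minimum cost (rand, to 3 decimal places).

Treat it as an LP. Let x1 = kg of DDGS, x2 = kg of oat hulls, x3 = kg of rice bran, x4 = kg of barley.
min 0.35x1 + 0.09x2 + 0.18x3 + 0.22x4 s.t.:
  7.8x1 + 1.4x2 + 5.9x3 + 4.2x4 ≥ 21.9   (lysine)
  77x1 + 304x2 + 90x3 + 53x4 ≤ 786   (crude fibre)
  49x1 + 63x2 + 94x3 + 24x4 ≤ 228   (ash)
  x1, x2, x3, x4 ≥ 0.
At the optimum only DDGS, rice bran are positive (oat hulls, barley = 0). There the lysine and ash constraints are tight.
Solving gives x1 = 1.606, x3 = 1.588.
Hence cost = 0.35·1.606 + 0.18·1.588 = R0.84794.

R0.848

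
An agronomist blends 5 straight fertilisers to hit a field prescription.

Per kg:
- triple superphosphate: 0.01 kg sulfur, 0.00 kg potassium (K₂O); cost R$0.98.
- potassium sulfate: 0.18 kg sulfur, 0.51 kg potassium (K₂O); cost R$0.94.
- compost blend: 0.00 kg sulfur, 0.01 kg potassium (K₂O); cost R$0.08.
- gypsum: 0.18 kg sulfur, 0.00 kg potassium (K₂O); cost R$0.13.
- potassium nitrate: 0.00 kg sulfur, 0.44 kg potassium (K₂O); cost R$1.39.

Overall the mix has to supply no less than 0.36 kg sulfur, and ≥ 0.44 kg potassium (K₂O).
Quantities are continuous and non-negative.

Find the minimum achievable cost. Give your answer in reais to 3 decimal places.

R$0.959

Let x1 = kg of triple superphosphate, x2 = kg of potassium sulfate, x3 = kg of compost blend, x4 = kg of gypsum, x5 = kg of potassium nitrate.
min 0.98x1 + 0.94x2 + 0.08x3 + 0.13x4 + 1.39x5 s.t.:
  0.01x1 + 0.18x2 + 0.18x4 ≥ 0.36   (sulfur)
  0.51x2 + 0.01x3 + 0.44x5 ≥ 0.44   (potassium (K₂O))
  x1, x2, x3, x4, x5 ≥ 0.
The optimal basis is {potassium sulfate, gypsum}; triple superphosphate, compost blend, potassium nitrate drop out. Binding constraints: sulfur and potassium (K₂O).
Solving gives x2 = 0.8627, x4 = 1.137.
Hence cost = 0.94·0.8627 + 0.13·1.137 = R$0.95875.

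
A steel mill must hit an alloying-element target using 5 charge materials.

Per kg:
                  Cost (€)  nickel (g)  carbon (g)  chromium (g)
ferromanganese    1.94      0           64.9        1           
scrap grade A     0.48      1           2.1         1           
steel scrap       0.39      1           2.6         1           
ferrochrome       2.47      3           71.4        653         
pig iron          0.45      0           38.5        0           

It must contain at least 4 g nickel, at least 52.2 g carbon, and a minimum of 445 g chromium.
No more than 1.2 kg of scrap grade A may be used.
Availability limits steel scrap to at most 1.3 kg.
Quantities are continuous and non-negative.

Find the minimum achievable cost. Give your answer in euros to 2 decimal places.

€2.50

Treat it as an LP. Let x1 = kg of ferromanganese, x2 = kg of scrap grade A, x3 = kg of steel scrap, x4 = kg of ferrochrome, x5 = kg of pig iron.
Minimise 1.94x1 + 0.48x2 + 0.39x3 + 2.47x4 + 0.45x5 with:
  1x2 + 1x3 + 3x4 ≥ 4   (nickel)
  64.9x1 + 2.1x2 + 2.6x3 + 71.4x4 + 38.5x5 ≥ 52.2   (carbon)
  1x1 + 1x2 + 1x3 + 653x4 ≥ 445   (chromium)
  x2 ≤ 1.2
  x3 ≤ 1.3
  x1, x2, x3, x4, x5 ≥ 0.
The cheapest feasible vertex uses only scrap grade A, steel scrap, ferrochrome; ferromanganese, pig iron are not used. Binding constraints: nickel, chromium, the steel scrap cap.
So scrap grade A = 0.6646 kg, steel scrap = 1.3 kg, ferrochrome = 0.6785 kg.
Total cost: 0.48·0.6646 + 0.39·1.3 + 2.47·0.6785 = 2.5019.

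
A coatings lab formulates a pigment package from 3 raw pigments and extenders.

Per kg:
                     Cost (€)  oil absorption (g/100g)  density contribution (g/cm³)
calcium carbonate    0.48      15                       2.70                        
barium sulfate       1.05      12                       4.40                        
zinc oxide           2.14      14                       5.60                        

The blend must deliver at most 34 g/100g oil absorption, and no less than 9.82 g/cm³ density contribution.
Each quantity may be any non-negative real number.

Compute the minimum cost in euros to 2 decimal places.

Treat it as an LP. Let x1 = kg of calcium carbonate, x2 = kg of barium sulfate, x3 = kg of zinc oxide.
min 0.48x1 + 1.05x2 + 2.14x3 s.t.:
  15x1 + 12x2 + 14x3 ≤ 34   (oil absorption)
  2.7x1 + 4.4x2 + 5.6x3 ≥ 9.82   (density contribution)
  x1, x2, x3 ≥ 0.
The cheapest feasible vertex uses only calcium carbonate, barium sulfate; zinc oxide is not used. There the oil absorption and density contribution constraints are tight.
That vertex is x1 = 0.9452, x2 = 1.652.
Objective = 0.48·0.9452 + 1.05·1.652 = 2.1883.

€2.19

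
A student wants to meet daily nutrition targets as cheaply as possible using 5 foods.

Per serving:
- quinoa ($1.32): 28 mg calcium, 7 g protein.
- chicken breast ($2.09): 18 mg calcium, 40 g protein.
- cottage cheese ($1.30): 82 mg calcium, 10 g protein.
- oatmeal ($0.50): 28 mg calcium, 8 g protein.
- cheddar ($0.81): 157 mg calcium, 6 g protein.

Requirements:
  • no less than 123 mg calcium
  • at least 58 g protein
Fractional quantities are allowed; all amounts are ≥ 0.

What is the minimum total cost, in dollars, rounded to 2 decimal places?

Let x1 = servings of quinoa, x2 = servings of chicken breast, x3 = servings of cottage cheese, x4 = servings of oatmeal, x5 = servings of cheddar.
min 1.32x1 + 2.09x2 + 1.3x3 + 0.5x4 + 0.81x5 subject to:
  28x1 + 18x2 + 82x3 + 28x4 + 157x5 ≥ 123   (calcium)
  7x1 + 40x2 + 10x3 + 8x4 + 6x5 ≥ 58   (protein)
  x1, x2, x3, x4, x5 ≥ 0.
The cheapest feasible vertex uses only chicken breast, cheddar; quinoa, cottage cheese, oatmeal are not used. There the calcium and protein constraints are tight.
That vertex is x2 = 1.356, x5 = 0.628.
Objective = 2.09·1.356 + 0.81·0.628 = 3.3427.

$3.34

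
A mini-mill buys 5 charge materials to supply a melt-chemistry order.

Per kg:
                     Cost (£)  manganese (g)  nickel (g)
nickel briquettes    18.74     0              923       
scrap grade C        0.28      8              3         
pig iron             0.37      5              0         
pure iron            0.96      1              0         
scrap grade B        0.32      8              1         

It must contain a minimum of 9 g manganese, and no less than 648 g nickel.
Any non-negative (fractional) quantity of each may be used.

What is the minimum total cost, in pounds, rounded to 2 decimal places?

Treat it as an LP. Let x1 = kg of nickel briquettes, x2 = kg of scrap grade C, x3 = kg of pig iron, x4 = kg of pure iron, x5 = kg of scrap grade B.
Minimize 18.74x1 + 0.28x2 + 0.37x3 + 0.96x4 + 0.32x5 s.t.:
  8x2 + 5x3 + 1x4 + 8x5 ≥ 9   (manganese)
  923x1 + 3x2 + 1x5 ≥ 648   (nickel)
  x1, x2, x3, x4, x5 ≥ 0.
The optimal basis is {nickel briquettes, scrap grade C}; pig iron, pure iron, scrap grade B drop out. There the manganese and nickel constraints are tight.
Solving gives x1 = 0.6984, x2 = 1.125.
Objective = 18.74·0.6984 + 0.28·1.125 = 13.4030.

£13.40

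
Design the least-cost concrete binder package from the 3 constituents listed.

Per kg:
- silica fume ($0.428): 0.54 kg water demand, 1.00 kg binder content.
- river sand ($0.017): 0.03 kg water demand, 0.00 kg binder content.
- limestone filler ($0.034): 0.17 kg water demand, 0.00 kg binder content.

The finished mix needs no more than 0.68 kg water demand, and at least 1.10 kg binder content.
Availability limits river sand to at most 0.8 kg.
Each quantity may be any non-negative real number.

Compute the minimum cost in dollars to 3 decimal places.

Let x1 = kg of silica fume, x2 = kg of river sand, x3 = kg of limestone filler.
min 0.428x1 + 0.017x2 + 0.034x3 s.t.:
  0.54x1 + 0.03x2 + 0.17x3 ≤ 0.68   (water demand)
  1x1 ≥ 1.1   (binder content)
  x2 ≤ 0.8
  x1, x2, x3 ≥ 0.
The minimum-cost mix takes nothing from river sand, limestone filler — only silica fume. There the binder content constraint is tight.
Solving gives x1 = 1.1.
Total cost: 0.428·1.1 = 0.47080.

$0.471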